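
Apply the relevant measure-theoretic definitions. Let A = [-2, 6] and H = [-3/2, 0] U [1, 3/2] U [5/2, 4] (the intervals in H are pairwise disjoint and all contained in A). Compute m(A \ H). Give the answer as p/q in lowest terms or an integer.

The ambient interval has length m(A) = 6 - (-2) = 8.
Since the holes are disjoint and sit inside A, by finite additivity
  m(H) = sum_i (b_i - a_i), and m(A \ H) = m(A) - m(H).
Computing the hole measures:
  m(H_1) = 0 - (-3/2) = 3/2.
  m(H_2) = 3/2 - 1 = 1/2.
  m(H_3) = 4 - 5/2 = 3/2.
Summed: m(H) = 3/2 + 1/2 + 3/2 = 7/2.
So m(A \ H) = 8 - 7/2 = 9/2.

9/2


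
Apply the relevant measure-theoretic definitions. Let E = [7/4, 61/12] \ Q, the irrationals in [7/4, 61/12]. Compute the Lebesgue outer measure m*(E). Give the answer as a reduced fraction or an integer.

The interval I = [7/4, 61/12] has m(I) = 61/12 - 7/4 = 10/3 (endpoints are measure-zero, so open/closed/half-open agree). Write I = (I cap Q) u (I \ Q). The rationals in I are countable, so m*(I cap Q) = 0 (cover each rational by intervals whose total length is arbitrarily small). By countable subadditivity m*(I) <= m*(I cap Q) + m*(I \ Q), hence m*(I \ Q) >= m(I) = 10/3. The reverse inequality m*(I \ Q) <= m*(I) = 10/3 is trivial since (I \ Q) is a subset of I. Therefore m*(I \ Q) = 10/3.

10/3


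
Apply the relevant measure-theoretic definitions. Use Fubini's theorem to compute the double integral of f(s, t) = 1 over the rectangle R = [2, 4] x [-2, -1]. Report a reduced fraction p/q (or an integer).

f(s, t) is a tensor product of a function of s and a function of t, and both factors are bounded continuous (hence Lebesgue integrable) on the rectangle, so Fubini's theorem applies:
  integral_R f d(m x m) = (integral_a1^b1 1 ds) * (integral_a2^b2 1 dt).
Inner integral in s: integral_{2}^{4} 1 ds = (4^1 - 2^1)/1
  = 2.
Inner integral in t: integral_{-2}^{-1} 1 dt = ((-1)^1 - (-2)^1)/1
  = 1.
Product: (2) * (1) = 2.

2


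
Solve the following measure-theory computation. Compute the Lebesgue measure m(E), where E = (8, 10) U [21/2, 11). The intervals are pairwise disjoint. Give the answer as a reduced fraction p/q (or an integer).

For pairwise disjoint intervals, m(union_i I_i) = sum_i m(I_i),
and m is invariant under swapping open/closed endpoints (single points have measure 0).
So m(E) = sum_i (b_i - a_i).
  I_1 has length 10 - 8 = 2.
  I_2 has length 11 - 21/2 = 1/2.
Summing:
  m(E) = 2 + 1/2 = 5/2.

5/2


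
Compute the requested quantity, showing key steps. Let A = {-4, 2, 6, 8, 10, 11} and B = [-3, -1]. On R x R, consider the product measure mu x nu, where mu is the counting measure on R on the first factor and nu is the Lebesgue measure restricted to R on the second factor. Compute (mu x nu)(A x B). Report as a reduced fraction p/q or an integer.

For a measurable rectangle A x B, the product measure satisfies
  (mu x nu)(A x B) = mu(A) * nu(B).
  mu(A) = 6.
  nu(B) = 2.
  (mu x nu)(A x B) = 6 * 2 = 12.

12


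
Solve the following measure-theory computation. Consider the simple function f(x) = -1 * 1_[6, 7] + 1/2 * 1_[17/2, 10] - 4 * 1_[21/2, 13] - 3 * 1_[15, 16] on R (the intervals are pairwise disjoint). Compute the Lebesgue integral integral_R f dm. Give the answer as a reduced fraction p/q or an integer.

For a simple function f = sum_i c_i * 1_{A_i} with disjoint A_i,
  integral f dm = sum_i c_i * m(A_i).
Lengths of the A_i:
  m(A_1) = 7 - 6 = 1.
  m(A_2) = 10 - 17/2 = 3/2.
  m(A_3) = 13 - 21/2 = 5/2.
  m(A_4) = 16 - 15 = 1.
Contributions c_i * m(A_i):
  (-1) * (1) = -1.
  (1/2) * (3/2) = 3/4.
  (-4) * (5/2) = -10.
  (-3) * (1) = -3.
Total: -1 + 3/4 - 10 - 3 = -53/4.

-53/4


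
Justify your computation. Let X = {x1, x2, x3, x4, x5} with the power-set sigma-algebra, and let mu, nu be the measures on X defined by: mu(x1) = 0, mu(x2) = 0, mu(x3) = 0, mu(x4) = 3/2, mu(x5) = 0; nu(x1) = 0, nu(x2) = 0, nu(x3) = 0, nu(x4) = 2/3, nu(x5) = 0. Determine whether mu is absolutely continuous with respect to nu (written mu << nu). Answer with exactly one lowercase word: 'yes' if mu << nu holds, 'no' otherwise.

mu << nu means: every nu-null measurable set is also mu-null; equivalently, for every atom x, if nu({x}) = 0 then mu({x}) = 0.
Checking each atom:
  x1: nu = 0, mu = 0 -> consistent with mu << nu.
  x2: nu = 0, mu = 0 -> consistent with mu << nu.
  x3: nu = 0, mu = 0 -> consistent with mu << nu.
  x4: nu = 2/3 > 0 -> no constraint.
  x5: nu = 0, mu = 0 -> consistent with mu << nu.
No atom violates the condition. Therefore mu << nu.

yes


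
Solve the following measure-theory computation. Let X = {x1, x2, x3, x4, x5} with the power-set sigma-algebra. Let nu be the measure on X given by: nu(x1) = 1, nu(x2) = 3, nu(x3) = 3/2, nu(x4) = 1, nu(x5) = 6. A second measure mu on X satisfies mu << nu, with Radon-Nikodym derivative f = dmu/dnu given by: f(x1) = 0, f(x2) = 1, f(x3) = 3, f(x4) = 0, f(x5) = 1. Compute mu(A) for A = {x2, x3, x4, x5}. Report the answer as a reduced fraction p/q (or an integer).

By the defining property of the Radon-Nikodym derivative, for every measurable set A,
  mu(A) = integral_A f dnu.
Since nu is a discrete measure concentrated on the atoms of X, the integral over A reduces to the sum
  mu(A) = sum_{x in A} f(x) * nu({x}).
Computing each term:
  x2: f(x2) * nu(x2) = 1 * 3 = 3.
  x3: f(x3) * nu(x3) = 3 * 3/2 = 9/2.
  x4: f(x4) * nu(x4) = 0 * 1 = 0.
  x5: f(x5) * nu(x5) = 1 * 6 = 6.
Summing: mu(A) = 3 + 9/2 + 0 + 6 = 27/2.

27/2


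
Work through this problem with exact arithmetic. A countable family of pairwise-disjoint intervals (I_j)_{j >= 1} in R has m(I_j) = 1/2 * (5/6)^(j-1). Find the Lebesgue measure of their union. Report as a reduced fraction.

By countable additivity of the Lebesgue measure on pairwise disjoint measurable sets,
  m(union_{j >= 1} I_j) = sum_{j >= 1} m(I_j) = sum_{j >= 1} a * r^(j-1),
  with a = 1/2 and r = 5/6.
Since 0 < r = 5/6 < 1, the geometric series converges:
  sum_{j >= 1} a * r^(j-1) = a / (1 - r).
  = 1/2 / (1 - 5/6)
  = 1/2 / (1/6)
  = 3.

3


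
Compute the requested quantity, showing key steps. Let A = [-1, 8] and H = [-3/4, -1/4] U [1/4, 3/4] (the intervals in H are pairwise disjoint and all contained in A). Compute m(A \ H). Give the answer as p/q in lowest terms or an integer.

The ambient interval has length m(A) = 8 - (-1) = 9.
Since the holes are disjoint and sit inside A, by finite additivity
  m(H) = sum_i (b_i - a_i), and m(A \ H) = m(A) - m(H).
Computing the hole measures:
  m(H_1) = -1/4 - (-3/4) = 1/2.
  m(H_2) = 3/4 - 1/4 = 1/2.
Summed: m(H) = 1/2 + 1/2 = 1.
So m(A \ H) = 9 - 1 = 8.

8


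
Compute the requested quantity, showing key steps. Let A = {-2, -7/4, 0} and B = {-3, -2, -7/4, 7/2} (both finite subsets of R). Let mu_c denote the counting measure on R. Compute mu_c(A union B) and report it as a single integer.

Counting measure on a finite set equals cardinality. By inclusion-exclusion, |A union B| = |A| + |B| - |A cap B|.
|A| = 3, |B| = 4, |A cap B| = 2.
So mu_c(A union B) = 3 + 4 - 2 = 5.

5


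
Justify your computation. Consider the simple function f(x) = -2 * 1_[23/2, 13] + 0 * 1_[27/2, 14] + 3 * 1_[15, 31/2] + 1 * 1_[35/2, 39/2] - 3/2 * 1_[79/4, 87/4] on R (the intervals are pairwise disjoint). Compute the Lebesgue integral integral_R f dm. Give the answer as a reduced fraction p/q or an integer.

For a simple function f = sum_i c_i * 1_{A_i} with disjoint A_i,
  integral f dm = sum_i c_i * m(A_i).
Lengths of the A_i:
  m(A_1) = 13 - 23/2 = 3/2.
  m(A_2) = 14 - 27/2 = 1/2.
  m(A_3) = 31/2 - 15 = 1/2.
  m(A_4) = 39/2 - 35/2 = 2.
  m(A_5) = 87/4 - 79/4 = 2.
Contributions c_i * m(A_i):
  (-2) * (3/2) = -3.
  (0) * (1/2) = 0.
  (3) * (1/2) = 3/2.
  (1) * (2) = 2.
  (-3/2) * (2) = -3.
Total: -3 + 0 + 3/2 + 2 - 3 = -5/2.

-5/2


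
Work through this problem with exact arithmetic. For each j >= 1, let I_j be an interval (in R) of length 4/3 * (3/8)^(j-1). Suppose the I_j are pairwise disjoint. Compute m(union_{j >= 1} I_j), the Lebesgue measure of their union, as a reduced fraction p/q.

By countable additivity of the Lebesgue measure on pairwise disjoint measurable sets,
  m(union_{j >= 1} I_j) = sum_{j >= 1} m(I_j) = sum_{j >= 1} a * r^(j-1),
  with a = 4/3 and r = 3/8.
Since 0 < r = 3/8 < 1, the geometric series converges:
  sum_{j >= 1} a * r^(j-1) = a / (1 - r).
  = 4/3 / (1 - 3/8)
  = 4/3 / (5/8)
  = 32/15.

32/15


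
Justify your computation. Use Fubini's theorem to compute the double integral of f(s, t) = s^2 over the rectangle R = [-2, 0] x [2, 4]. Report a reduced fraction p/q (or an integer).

f(s, t) is a tensor product of a function of s and a function of t, and both factors are bounded continuous (hence Lebesgue integrable) on the rectangle, so Fubini's theorem applies:
  integral_R f d(m x m) = (integral_a1^b1 s^2 ds) * (integral_a2^b2 1 dt).
Inner integral in s: integral_{-2}^{0} s^2 ds = (0^3 - (-2)^3)/3
  = 8/3.
Inner integral in t: integral_{2}^{4} 1 dt = (4^1 - 2^1)/1
  = 2.
Product: (8/3) * (2) = 16/3.

16/3


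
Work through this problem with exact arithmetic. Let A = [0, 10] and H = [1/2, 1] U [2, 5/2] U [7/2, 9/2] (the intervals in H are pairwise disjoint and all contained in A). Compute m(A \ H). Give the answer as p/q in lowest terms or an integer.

The ambient interval has length m(A) = 10 - 0 = 10.
Since the holes are disjoint and sit inside A, by finite additivity
  m(H) = sum_i (b_i - a_i), and m(A \ H) = m(A) - m(H).
Computing the hole measures:
  m(H_1) = 1 - 1/2 = 1/2.
  m(H_2) = 5/2 - 2 = 1/2.
  m(H_3) = 9/2 - 7/2 = 1.
Summed: m(H) = 1/2 + 1/2 + 1 = 2.
So m(A \ H) = 10 - 2 = 8.

8


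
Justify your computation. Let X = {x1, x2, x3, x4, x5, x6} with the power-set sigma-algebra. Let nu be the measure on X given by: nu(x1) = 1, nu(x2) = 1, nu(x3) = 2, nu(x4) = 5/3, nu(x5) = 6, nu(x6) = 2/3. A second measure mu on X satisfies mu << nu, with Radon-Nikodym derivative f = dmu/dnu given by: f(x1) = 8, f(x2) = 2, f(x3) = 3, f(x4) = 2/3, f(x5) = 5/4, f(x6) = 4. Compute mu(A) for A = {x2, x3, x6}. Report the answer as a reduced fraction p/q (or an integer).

By the defining property of the Radon-Nikodym derivative, for every measurable set A,
  mu(A) = integral_A f dnu.
Since nu is a discrete measure concentrated on the atoms of X, the integral over A reduces to the sum
  mu(A) = sum_{x in A} f(x) * nu({x}).
Computing each term:
  x2: f(x2) * nu(x2) = 2 * 1 = 2.
  x3: f(x3) * nu(x3) = 3 * 2 = 6.
  x6: f(x6) * nu(x6) = 4 * 2/3 = 8/3.
Summing: mu(A) = 2 + 6 + 8/3 = 32/3.

32/3


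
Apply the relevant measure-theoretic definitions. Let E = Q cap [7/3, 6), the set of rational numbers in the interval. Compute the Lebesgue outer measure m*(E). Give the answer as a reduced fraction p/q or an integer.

E = Q cap [7/3, 6) is a subset of Q, which is countable. Enumerate Q = {q_1, q_2, ...}; for any eps > 0, cover q_k by the open interval (q_k - eps/2^(k+1), q_k + eps/2^(k+1)), of length eps/2^k. The total cover length is sum_{k>=1} eps/2^k = eps. Hence m*(E) <= m*(Q) <= eps for every eps > 0, and since outer measure is non-negative, m*(E) = 0.

0


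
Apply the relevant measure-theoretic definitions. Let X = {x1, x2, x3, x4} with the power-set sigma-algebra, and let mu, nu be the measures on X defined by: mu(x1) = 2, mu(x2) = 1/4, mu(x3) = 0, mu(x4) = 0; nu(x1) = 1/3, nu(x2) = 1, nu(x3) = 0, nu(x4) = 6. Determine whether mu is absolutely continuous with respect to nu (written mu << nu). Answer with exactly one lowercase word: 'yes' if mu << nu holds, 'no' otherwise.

mu << nu means: every nu-null measurable set is also mu-null; equivalently, for every atom x, if nu({x}) = 0 then mu({x}) = 0.
Checking each atom:
  x1: nu = 1/3 > 0 -> no constraint.
  x2: nu = 1 > 0 -> no constraint.
  x3: nu = 0, mu = 0 -> consistent with mu << nu.
  x4: nu = 6 > 0 -> no constraint.
No atom violates the condition. Therefore mu << nu.

yes


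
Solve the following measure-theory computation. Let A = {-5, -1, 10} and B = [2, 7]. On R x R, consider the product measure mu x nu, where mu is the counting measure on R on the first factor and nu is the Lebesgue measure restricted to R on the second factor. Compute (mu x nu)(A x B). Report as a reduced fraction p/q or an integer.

For a measurable rectangle A x B, the product measure satisfies
  (mu x nu)(A x B) = mu(A) * nu(B).
  mu(A) = 3.
  nu(B) = 5.
  (mu x nu)(A x B) = 3 * 5 = 15.

15


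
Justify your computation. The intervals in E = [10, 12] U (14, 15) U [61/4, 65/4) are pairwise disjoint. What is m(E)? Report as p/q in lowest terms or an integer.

For pairwise disjoint intervals, m(union_i I_i) = sum_i m(I_i),
and m is invariant under swapping open/closed endpoints (single points have measure 0).
So m(E) = sum_i (b_i - a_i).
  I_1 has length 12 - 10 = 2.
  I_2 has length 15 - 14 = 1.
  I_3 has length 65/4 - 61/4 = 1.
Summing:
  m(E) = 2 + 1 + 1 = 4.

4


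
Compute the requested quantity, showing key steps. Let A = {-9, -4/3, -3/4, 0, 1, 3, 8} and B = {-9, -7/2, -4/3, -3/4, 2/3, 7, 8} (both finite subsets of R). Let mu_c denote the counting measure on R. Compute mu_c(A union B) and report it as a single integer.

Counting measure on a finite set equals cardinality. By inclusion-exclusion, |A union B| = |A| + |B| - |A cap B|.
|A| = 7, |B| = 7, |A cap B| = 4.
So mu_c(A union B) = 7 + 7 - 4 = 10.

10


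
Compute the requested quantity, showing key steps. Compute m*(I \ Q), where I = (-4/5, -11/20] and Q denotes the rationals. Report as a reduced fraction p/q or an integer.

The interval I = (-4/5, -11/20] has m(I) = -11/20 - (-4/5) = 1/4 (endpoints are measure-zero, so open/closed/half-open agree). Write I = (I cap Q) u (I \ Q). The rationals in I are countable, so m*(I cap Q) = 0 (cover each rational by intervals whose total length is arbitrarily small). By countable subadditivity m*(I) <= m*(I cap Q) + m*(I \ Q), hence m*(I \ Q) >= m(I) = 1/4. The reverse inequality m*(I \ Q) <= m*(I) = 1/4 is trivial since (I \ Q) is a subset of I. Therefore m*(I \ Q) = 1/4.

1/4


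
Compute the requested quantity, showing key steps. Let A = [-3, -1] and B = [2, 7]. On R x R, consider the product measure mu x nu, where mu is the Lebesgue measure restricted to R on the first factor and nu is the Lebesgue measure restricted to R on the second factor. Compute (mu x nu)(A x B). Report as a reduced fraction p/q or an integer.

For a measurable rectangle A x B, the product measure satisfies
  (mu x nu)(A x B) = mu(A) * nu(B).
  mu(A) = 2.
  nu(B) = 5.
  (mu x nu)(A x B) = 2 * 5 = 10.

10


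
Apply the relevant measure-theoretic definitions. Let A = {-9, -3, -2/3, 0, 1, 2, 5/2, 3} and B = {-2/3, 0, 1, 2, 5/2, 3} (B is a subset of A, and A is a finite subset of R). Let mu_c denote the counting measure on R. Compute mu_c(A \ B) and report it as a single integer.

Counting measure assigns mu_c(E) = |E| (number of elements) when E is finite. For B subset A, A \ B is the set of elements of A not in B, so |A \ B| = |A| - |B|.
|A| = 8, |B| = 6, so mu_c(A \ B) = 8 - 6 = 2.

2


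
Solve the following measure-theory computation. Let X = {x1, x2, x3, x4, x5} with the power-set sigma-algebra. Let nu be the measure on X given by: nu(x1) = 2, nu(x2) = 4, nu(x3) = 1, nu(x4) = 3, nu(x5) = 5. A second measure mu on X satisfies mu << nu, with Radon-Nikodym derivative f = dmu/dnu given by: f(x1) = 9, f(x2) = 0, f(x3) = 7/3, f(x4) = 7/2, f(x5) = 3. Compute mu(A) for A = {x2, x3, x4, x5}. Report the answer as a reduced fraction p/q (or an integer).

By the defining property of the Radon-Nikodym derivative, for every measurable set A,
  mu(A) = integral_A f dnu.
Since nu is a discrete measure concentrated on the atoms of X, the integral over A reduces to the sum
  mu(A) = sum_{x in A} f(x) * nu({x}).
Computing each term:
  x2: f(x2) * nu(x2) = 0 * 4 = 0.
  x3: f(x3) * nu(x3) = 7/3 * 1 = 7/3.
  x4: f(x4) * nu(x4) = 7/2 * 3 = 21/2.
  x5: f(x5) * nu(x5) = 3 * 5 = 15.
Summing: mu(A) = 0 + 7/3 + 21/2 + 15 = 167/6.

167/6


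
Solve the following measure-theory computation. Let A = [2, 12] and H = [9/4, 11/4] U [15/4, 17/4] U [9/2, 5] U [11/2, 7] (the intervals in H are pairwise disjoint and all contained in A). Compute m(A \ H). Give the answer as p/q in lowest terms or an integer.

The ambient interval has length m(A) = 12 - 2 = 10.
Since the holes are disjoint and sit inside A, by finite additivity
  m(H) = sum_i (b_i - a_i), and m(A \ H) = m(A) - m(H).
Computing the hole measures:
  m(H_1) = 11/4 - 9/4 = 1/2.
  m(H_2) = 17/4 - 15/4 = 1/2.
  m(H_3) = 5 - 9/2 = 1/2.
  m(H_4) = 7 - 11/2 = 3/2.
Summed: m(H) = 1/2 + 1/2 + 1/2 + 3/2 = 3.
So m(A \ H) = 10 - 3 = 7.

7


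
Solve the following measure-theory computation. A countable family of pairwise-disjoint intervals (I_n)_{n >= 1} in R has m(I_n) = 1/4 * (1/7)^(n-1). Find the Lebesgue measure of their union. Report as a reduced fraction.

By countable additivity of the Lebesgue measure on pairwise disjoint measurable sets,
  m(union_{n >= 1} I_n) = sum_{n >= 1} m(I_n) = sum_{n >= 1} a * r^(n-1),
  with a = 1/4 and r = 1/7.
Since 0 < r = 1/7 < 1, the geometric series converges:
  sum_{n >= 1} a * r^(n-1) = a / (1 - r).
  = 1/4 / (1 - 1/7)
  = 1/4 / (6/7)
  = 7/24.

7/24


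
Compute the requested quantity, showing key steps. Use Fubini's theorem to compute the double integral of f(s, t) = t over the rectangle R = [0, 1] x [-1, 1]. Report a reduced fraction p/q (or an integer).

f(s, t) is a tensor product of a function of s and a function of t, and both factors are bounded continuous (hence Lebesgue integrable) on the rectangle, so Fubini's theorem applies:
  integral_R f d(m x m) = (integral_a1^b1 1 ds) * (integral_a2^b2 t dt).
Inner integral in s: integral_{0}^{1} 1 ds = (1^1 - 0^1)/1
  = 1.
Inner integral in t: integral_{-1}^{1} t dt = (1^2 - (-1)^2)/2
  = 0.
Product: (1) * (0) = 0.

0


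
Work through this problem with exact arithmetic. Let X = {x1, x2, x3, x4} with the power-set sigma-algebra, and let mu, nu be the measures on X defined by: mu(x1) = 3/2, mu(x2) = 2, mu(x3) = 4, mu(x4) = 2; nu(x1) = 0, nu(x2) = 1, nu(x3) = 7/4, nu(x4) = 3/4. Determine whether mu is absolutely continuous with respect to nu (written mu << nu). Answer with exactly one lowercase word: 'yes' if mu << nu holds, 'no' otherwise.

mu << nu means: every nu-null measurable set is also mu-null; equivalently, for every atom x, if nu({x}) = 0 then mu({x}) = 0.
Checking each atom:
  x1: nu = 0, mu = 3/2 > 0 -> violates mu << nu.
  x2: nu = 1 > 0 -> no constraint.
  x3: nu = 7/4 > 0 -> no constraint.
  x4: nu = 3/4 > 0 -> no constraint.
The atom(s) x1 violate the condition (nu = 0 but mu > 0). Therefore mu is NOT absolutely continuous w.r.t. nu.

no


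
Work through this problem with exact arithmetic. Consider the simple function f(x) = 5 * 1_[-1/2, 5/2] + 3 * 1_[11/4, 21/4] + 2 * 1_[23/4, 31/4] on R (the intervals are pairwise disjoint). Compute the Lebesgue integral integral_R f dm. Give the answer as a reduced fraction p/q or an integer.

For a simple function f = sum_i c_i * 1_{A_i} with disjoint A_i,
  integral f dm = sum_i c_i * m(A_i).
Lengths of the A_i:
  m(A_1) = 5/2 - (-1/2) = 3.
  m(A_2) = 21/4 - 11/4 = 5/2.
  m(A_3) = 31/4 - 23/4 = 2.
Contributions c_i * m(A_i):
  (5) * (3) = 15.
  (3) * (5/2) = 15/2.
  (2) * (2) = 4.
Total: 15 + 15/2 + 4 = 53/2.

53/2


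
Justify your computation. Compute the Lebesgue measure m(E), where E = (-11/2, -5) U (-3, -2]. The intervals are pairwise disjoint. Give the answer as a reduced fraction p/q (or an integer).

For pairwise disjoint intervals, m(union_i I_i) = sum_i m(I_i),
and m is invariant under swapping open/closed endpoints (single points have measure 0).
So m(E) = sum_i (b_i - a_i).
  I_1 has length -5 - (-11/2) = 1/2.
  I_2 has length -2 - (-3) = 1.
Summing:
  m(E) = 1/2 + 1 = 3/2.

3/2


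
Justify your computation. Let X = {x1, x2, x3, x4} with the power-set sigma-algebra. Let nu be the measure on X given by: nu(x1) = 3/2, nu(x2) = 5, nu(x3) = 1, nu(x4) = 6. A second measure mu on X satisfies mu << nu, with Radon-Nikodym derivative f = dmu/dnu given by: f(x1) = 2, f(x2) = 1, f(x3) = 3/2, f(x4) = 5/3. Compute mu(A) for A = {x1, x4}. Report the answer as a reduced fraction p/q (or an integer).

By the defining property of the Radon-Nikodym derivative, for every measurable set A,
  mu(A) = integral_A f dnu.
Since nu is a discrete measure concentrated on the atoms of X, the integral over A reduces to the sum
  mu(A) = sum_{x in A} f(x) * nu({x}).
Computing each term:
  x1: f(x1) * nu(x1) = 2 * 3/2 = 3.
  x4: f(x4) * nu(x4) = 5/3 * 6 = 10.
Summing: mu(A) = 3 + 10 = 13.

13


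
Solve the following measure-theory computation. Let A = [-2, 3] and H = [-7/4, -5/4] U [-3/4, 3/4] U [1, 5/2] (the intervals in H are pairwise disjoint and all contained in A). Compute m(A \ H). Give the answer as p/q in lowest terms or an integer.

The ambient interval has length m(A) = 3 - (-2) = 5.
Since the holes are disjoint and sit inside A, by finite additivity
  m(H) = sum_i (b_i - a_i), and m(A \ H) = m(A) - m(H).
Computing the hole measures:
  m(H_1) = -5/4 - (-7/4) = 1/2.
  m(H_2) = 3/4 - (-3/4) = 3/2.
  m(H_3) = 5/2 - 1 = 3/2.
Summed: m(H) = 1/2 + 3/2 + 3/2 = 7/2.
So m(A \ H) = 5 - 7/2 = 3/2.

3/2


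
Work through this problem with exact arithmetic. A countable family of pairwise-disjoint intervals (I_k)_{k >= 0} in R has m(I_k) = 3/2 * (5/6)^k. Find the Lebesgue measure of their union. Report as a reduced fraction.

By countable additivity of the Lebesgue measure on pairwise disjoint measurable sets,
  m(union_{k >= 0} I_k) = sum_{k >= 0} m(I_k) = sum_{k >= 0} a * r^k,
  with a = 3/2 and r = 5/6.
Since 0 < r = 5/6 < 1, the geometric series converges:
  sum_{k >= 0} a * r^k = a / (1 - r).
  = 3/2 / (1 - 5/6)
  = 3/2 / (1/6)
  = 9.

9


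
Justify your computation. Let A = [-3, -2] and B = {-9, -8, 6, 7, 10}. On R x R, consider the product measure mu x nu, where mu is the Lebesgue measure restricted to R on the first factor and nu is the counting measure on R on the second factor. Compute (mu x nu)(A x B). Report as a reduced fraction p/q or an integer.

For a measurable rectangle A x B, the product measure satisfies
  (mu x nu)(A x B) = mu(A) * nu(B).
  mu(A) = 1.
  nu(B) = 5.
  (mu x nu)(A x B) = 1 * 5 = 5.

5


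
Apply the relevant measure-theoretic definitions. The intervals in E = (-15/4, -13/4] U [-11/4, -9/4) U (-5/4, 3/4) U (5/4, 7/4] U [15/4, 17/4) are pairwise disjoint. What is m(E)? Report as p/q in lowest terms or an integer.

For pairwise disjoint intervals, m(union_i I_i) = sum_i m(I_i),
and m is invariant under swapping open/closed endpoints (single points have measure 0).
So m(E) = sum_i (b_i - a_i).
  I_1 has length -13/4 - (-15/4) = 1/2.
  I_2 has length -9/4 - (-11/4) = 1/2.
  I_3 has length 3/4 - (-5/4) = 2.
  I_4 has length 7/4 - 5/4 = 1/2.
  I_5 has length 17/4 - 15/4 = 1/2.
Summing:
  m(E) = 1/2 + 1/2 + 2 + 1/2 + 1/2 = 4.

4


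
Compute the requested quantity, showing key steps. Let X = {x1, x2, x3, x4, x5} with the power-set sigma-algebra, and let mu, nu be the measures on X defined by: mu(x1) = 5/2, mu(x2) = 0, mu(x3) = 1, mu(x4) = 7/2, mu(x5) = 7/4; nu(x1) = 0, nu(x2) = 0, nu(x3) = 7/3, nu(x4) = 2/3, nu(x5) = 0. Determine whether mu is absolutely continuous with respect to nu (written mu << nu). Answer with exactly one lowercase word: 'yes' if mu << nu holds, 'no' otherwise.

mu << nu means: every nu-null measurable set is also mu-null; equivalently, for every atom x, if nu({x}) = 0 then mu({x}) = 0.
Checking each atom:
  x1: nu = 0, mu = 5/2 > 0 -> violates mu << nu.
  x2: nu = 0, mu = 0 -> consistent with mu << nu.
  x3: nu = 7/3 > 0 -> no constraint.
  x4: nu = 2/3 > 0 -> no constraint.
  x5: nu = 0, mu = 7/4 > 0 -> violates mu << nu.
The atom(s) x1, x5 violate the condition (nu = 0 but mu > 0). Therefore mu is NOT absolutely continuous w.r.t. nu.

no


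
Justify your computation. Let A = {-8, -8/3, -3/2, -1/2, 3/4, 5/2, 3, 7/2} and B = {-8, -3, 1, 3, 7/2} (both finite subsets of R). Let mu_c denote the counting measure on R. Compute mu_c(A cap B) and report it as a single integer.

Counting measure on a finite set equals cardinality. mu_c(A cap B) = |A cap B| (elements appearing in both).
Enumerating the elements of A that also lie in B gives 3 element(s).
So mu_c(A cap B) = 3.

3


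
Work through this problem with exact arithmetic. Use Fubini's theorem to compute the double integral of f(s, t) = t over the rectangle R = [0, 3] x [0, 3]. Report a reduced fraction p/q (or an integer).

f(s, t) is a tensor product of a function of s and a function of t, and both factors are bounded continuous (hence Lebesgue integrable) on the rectangle, so Fubini's theorem applies:
  integral_R f d(m x m) = (integral_a1^b1 1 ds) * (integral_a2^b2 t dt).
Inner integral in s: integral_{0}^{3} 1 ds = (3^1 - 0^1)/1
  = 3.
Inner integral in t: integral_{0}^{3} t dt = (3^2 - 0^2)/2
  = 9/2.
Product: (3) * (9/2) = 27/2.

27/2


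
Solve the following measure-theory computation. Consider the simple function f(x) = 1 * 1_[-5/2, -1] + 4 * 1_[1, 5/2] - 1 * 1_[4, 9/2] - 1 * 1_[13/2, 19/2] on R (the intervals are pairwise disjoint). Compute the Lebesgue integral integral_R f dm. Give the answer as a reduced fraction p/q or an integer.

For a simple function f = sum_i c_i * 1_{A_i} with disjoint A_i,
  integral f dm = sum_i c_i * m(A_i).
Lengths of the A_i:
  m(A_1) = -1 - (-5/2) = 3/2.
  m(A_2) = 5/2 - 1 = 3/2.
  m(A_3) = 9/2 - 4 = 1/2.
  m(A_4) = 19/2 - 13/2 = 3.
Contributions c_i * m(A_i):
  (1) * (3/2) = 3/2.
  (4) * (3/2) = 6.
  (-1) * (1/2) = -1/2.
  (-1) * (3) = -3.
Total: 3/2 + 6 - 1/2 - 3 = 4.

4


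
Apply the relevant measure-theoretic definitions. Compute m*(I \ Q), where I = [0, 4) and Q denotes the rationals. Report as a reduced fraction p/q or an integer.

The interval I = [0, 4) has m(I) = 4 - 0 = 4 (endpoints are measure-zero, so open/closed/half-open agree). Write I = (I cap Q) u (I \ Q). The rationals in I are countable, so m*(I cap Q) = 0 (cover each rational by intervals whose total length is arbitrarily small). By countable subadditivity m*(I) <= m*(I cap Q) + m*(I \ Q), hence m*(I \ Q) >= m(I) = 4. The reverse inequality m*(I \ Q) <= m*(I) = 4 is trivial since (I \ Q) is a subset of I. Therefore m*(I \ Q) = 4.

4


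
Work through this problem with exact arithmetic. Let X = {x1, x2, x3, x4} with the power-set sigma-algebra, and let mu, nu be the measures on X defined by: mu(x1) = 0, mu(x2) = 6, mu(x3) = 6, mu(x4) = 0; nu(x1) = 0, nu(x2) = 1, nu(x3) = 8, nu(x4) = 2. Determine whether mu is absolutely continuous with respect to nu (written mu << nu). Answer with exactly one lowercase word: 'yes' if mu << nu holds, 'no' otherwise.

mu << nu means: every nu-null measurable set is also mu-null; equivalently, for every atom x, if nu({x}) = 0 then mu({x}) = 0.
Checking each atom:
  x1: nu = 0, mu = 0 -> consistent with mu << nu.
  x2: nu = 1 > 0 -> no constraint.
  x3: nu = 8 > 0 -> no constraint.
  x4: nu = 2 > 0 -> no constraint.
No atom violates the condition. Therefore mu << nu.

yes


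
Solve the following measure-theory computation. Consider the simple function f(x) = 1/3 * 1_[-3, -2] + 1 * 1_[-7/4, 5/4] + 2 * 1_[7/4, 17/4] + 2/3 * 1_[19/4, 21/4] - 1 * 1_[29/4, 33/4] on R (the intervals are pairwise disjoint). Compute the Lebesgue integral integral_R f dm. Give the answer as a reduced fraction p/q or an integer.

For a simple function f = sum_i c_i * 1_{A_i} with disjoint A_i,
  integral f dm = sum_i c_i * m(A_i).
Lengths of the A_i:
  m(A_1) = -2 - (-3) = 1.
  m(A_2) = 5/4 - (-7/4) = 3.
  m(A_3) = 17/4 - 7/4 = 5/2.
  m(A_4) = 21/4 - 19/4 = 1/2.
  m(A_5) = 33/4 - 29/4 = 1.
Contributions c_i * m(A_i):
  (1/3) * (1) = 1/3.
  (1) * (3) = 3.
  (2) * (5/2) = 5.
  (2/3) * (1/2) = 1/3.
  (-1) * (1) = -1.
Total: 1/3 + 3 + 5 + 1/3 - 1 = 23/3.

23/3


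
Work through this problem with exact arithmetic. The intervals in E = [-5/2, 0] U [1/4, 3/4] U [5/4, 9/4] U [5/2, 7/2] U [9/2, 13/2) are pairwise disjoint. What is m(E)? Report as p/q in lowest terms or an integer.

For pairwise disjoint intervals, m(union_i I_i) = sum_i m(I_i),
and m is invariant under swapping open/closed endpoints (single points have measure 0).
So m(E) = sum_i (b_i - a_i).
  I_1 has length 0 - (-5/2) = 5/2.
  I_2 has length 3/4 - 1/4 = 1/2.
  I_3 has length 9/4 - 5/4 = 1.
  I_4 has length 7/2 - 5/2 = 1.
  I_5 has length 13/2 - 9/2 = 2.
Summing:
  m(E) = 5/2 + 1/2 + 1 + 1 + 2 = 7.

7


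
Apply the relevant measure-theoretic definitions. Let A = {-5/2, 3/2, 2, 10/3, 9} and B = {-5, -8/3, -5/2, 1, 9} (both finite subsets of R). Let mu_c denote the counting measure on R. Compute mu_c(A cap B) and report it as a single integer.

Counting measure on a finite set equals cardinality. mu_c(A cap B) = |A cap B| (elements appearing in both).
Enumerating the elements of A that also lie in B gives 2 element(s).
So mu_c(A cap B) = 2.

2


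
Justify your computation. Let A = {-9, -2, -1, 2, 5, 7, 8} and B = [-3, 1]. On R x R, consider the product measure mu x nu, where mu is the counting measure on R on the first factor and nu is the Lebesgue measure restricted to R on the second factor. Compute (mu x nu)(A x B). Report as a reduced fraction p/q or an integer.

For a measurable rectangle A x B, the product measure satisfies
  (mu x nu)(A x B) = mu(A) * nu(B).
  mu(A) = 7.
  nu(B) = 4.
  (mu x nu)(A x B) = 7 * 4 = 28.

28


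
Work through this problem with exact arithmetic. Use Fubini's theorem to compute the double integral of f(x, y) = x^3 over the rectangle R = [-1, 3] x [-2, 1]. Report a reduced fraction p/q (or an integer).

f(x, y) is a tensor product of a function of x and a function of y, and both factors are bounded continuous (hence Lebesgue integrable) on the rectangle, so Fubini's theorem applies:
  integral_R f d(m x m) = (integral_a1^b1 x^3 dx) * (integral_a2^b2 1 dy).
Inner integral in x: integral_{-1}^{3} x^3 dx = (3^4 - (-1)^4)/4
  = 20.
Inner integral in y: integral_{-2}^{1} 1 dy = (1^1 - (-2)^1)/1
  = 3.
Product: (20) * (3) = 60.

60


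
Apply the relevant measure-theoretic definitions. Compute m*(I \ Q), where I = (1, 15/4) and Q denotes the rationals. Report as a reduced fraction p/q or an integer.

The interval I = (1, 15/4) has m(I) = 15/4 - 1 = 11/4 (endpoints are measure-zero, so open/closed/half-open agree). Write I = (I cap Q) u (I \ Q). The rationals in I are countable, so m*(I cap Q) = 0 (cover each rational by intervals whose total length is arbitrarily small). By countable subadditivity m*(I) <= m*(I cap Q) + m*(I \ Q), hence m*(I \ Q) >= m(I) = 11/4. The reverse inequality m*(I \ Q) <= m*(I) = 11/4 is trivial since (I \ Q) is a subset of I. Therefore m*(I \ Q) = 11/4.

11/4


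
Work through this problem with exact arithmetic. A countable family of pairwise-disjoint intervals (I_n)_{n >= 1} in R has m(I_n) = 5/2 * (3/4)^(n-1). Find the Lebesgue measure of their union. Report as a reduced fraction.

By countable additivity of the Lebesgue measure on pairwise disjoint measurable sets,
  m(union_{n >= 1} I_n) = sum_{n >= 1} m(I_n) = sum_{n >= 1} a * r^(n-1),
  with a = 5/2 and r = 3/4.
Since 0 < r = 3/4 < 1, the geometric series converges:
  sum_{n >= 1} a * r^(n-1) = a / (1 - r).
  = 5/2 / (1 - 3/4)
  = 5/2 / (1/4)
  = 10.

10


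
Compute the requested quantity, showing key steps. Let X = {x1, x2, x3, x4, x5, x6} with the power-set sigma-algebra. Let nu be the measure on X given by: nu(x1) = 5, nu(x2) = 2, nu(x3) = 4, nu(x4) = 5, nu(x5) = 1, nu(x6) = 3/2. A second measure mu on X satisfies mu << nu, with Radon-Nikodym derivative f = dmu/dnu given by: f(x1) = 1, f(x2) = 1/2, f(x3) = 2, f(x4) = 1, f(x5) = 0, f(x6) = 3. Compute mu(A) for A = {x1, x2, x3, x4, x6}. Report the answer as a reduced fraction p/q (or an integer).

By the defining property of the Radon-Nikodym derivative, for every measurable set A,
  mu(A) = integral_A f dnu.
Since nu is a discrete measure concentrated on the atoms of X, the integral over A reduces to the sum
  mu(A) = sum_{x in A} f(x) * nu({x}).
Computing each term:
  x1: f(x1) * nu(x1) = 1 * 5 = 5.
  x2: f(x2) * nu(x2) = 1/2 * 2 = 1.
  x3: f(x3) * nu(x3) = 2 * 4 = 8.
  x4: f(x4) * nu(x4) = 1 * 5 = 5.
  x6: f(x6) * nu(x6) = 3 * 3/2 = 9/2.
Summing: mu(A) = 5 + 1 + 8 + 5 + 9/2 = 47/2.

47/2


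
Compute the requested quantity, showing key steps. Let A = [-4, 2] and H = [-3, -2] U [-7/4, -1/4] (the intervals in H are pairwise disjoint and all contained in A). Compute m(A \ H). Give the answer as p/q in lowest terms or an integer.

The ambient interval has length m(A) = 2 - (-4) = 6.
Since the holes are disjoint and sit inside A, by finite additivity
  m(H) = sum_i (b_i - a_i), and m(A \ H) = m(A) - m(H).
Computing the hole measures:
  m(H_1) = -2 - (-3) = 1.
  m(H_2) = -1/4 - (-7/4) = 3/2.
Summed: m(H) = 1 + 3/2 = 5/2.
So m(A \ H) = 6 - 5/2 = 7/2.

7/2


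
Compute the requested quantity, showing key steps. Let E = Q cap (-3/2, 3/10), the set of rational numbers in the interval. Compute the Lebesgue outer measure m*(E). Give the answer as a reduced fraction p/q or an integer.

Q cap (-3/2, 3/10) is countable; list its elements as q_1, q_2, ... . Fix eps > 0 and cover the k-th point by an interval of length eps * 2^(-k). The cover has total length eps * sum_{k>=1} 2^(-k) = eps, so by definition of outer measure m*(Q cap (-3/2, 3/10)) <= eps. Since eps was arbitrary and m* >= 0, the outer measure is 0.

0


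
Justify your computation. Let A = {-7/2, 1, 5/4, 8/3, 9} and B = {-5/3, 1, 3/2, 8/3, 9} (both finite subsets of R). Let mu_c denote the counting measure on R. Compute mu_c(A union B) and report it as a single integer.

Counting measure on a finite set equals cardinality. By inclusion-exclusion, |A union B| = |A| + |B| - |A cap B|.
|A| = 5, |B| = 5, |A cap B| = 3.
So mu_c(A union B) = 5 + 5 - 3 = 7.

7


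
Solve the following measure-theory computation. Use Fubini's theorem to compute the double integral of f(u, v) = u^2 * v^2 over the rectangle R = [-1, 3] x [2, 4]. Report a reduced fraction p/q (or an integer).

f(u, v) is a tensor product of a function of u and a function of v, and both factors are bounded continuous (hence Lebesgue integrable) on the rectangle, so Fubini's theorem applies:
  integral_R f d(m x m) = (integral_a1^b1 u^2 du) * (integral_a2^b2 v^2 dv).
Inner integral in u: integral_{-1}^{3} u^2 du = (3^3 - (-1)^3)/3
  = 28/3.
Inner integral in v: integral_{2}^{4} v^2 dv = (4^3 - 2^3)/3
  = 56/3.
Product: (28/3) * (56/3) = 1568/9.

1568/9


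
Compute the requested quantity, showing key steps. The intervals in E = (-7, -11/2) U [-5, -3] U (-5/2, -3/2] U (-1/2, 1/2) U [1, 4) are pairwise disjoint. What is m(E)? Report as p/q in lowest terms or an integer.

For pairwise disjoint intervals, m(union_i I_i) = sum_i m(I_i),
and m is invariant under swapping open/closed endpoints (single points have measure 0).
So m(E) = sum_i (b_i - a_i).
  I_1 has length -11/2 - (-7) = 3/2.
  I_2 has length -3 - (-5) = 2.
  I_3 has length -3/2 - (-5/2) = 1.
  I_4 has length 1/2 - (-1/2) = 1.
  I_5 has length 4 - 1 = 3.
Summing:
  m(E) = 3/2 + 2 + 1 + 1 + 3 = 17/2.

17/2


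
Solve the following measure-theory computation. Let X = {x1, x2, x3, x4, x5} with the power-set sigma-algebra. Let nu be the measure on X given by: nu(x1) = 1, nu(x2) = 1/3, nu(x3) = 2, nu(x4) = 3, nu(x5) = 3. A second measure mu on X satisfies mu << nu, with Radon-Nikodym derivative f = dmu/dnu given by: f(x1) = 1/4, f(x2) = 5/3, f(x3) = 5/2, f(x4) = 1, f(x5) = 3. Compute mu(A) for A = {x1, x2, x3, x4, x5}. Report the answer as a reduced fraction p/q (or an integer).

By the defining property of the Radon-Nikodym derivative, for every measurable set A,
  mu(A) = integral_A f dnu.
Since nu is a discrete measure concentrated on the atoms of X, the integral over A reduces to the sum
  mu(A) = sum_{x in A} f(x) * nu({x}).
Computing each term:
  x1: f(x1) * nu(x1) = 1/4 * 1 = 1/4.
  x2: f(x2) * nu(x2) = 5/3 * 1/3 = 5/9.
  x3: f(x3) * nu(x3) = 5/2 * 2 = 5.
  x4: f(x4) * nu(x4) = 1 * 3 = 3.
  x5: f(x5) * nu(x5) = 3 * 3 = 9.
Summing: mu(A) = 1/4 + 5/9 + 5 + 3 + 9 = 641/36.

641/36


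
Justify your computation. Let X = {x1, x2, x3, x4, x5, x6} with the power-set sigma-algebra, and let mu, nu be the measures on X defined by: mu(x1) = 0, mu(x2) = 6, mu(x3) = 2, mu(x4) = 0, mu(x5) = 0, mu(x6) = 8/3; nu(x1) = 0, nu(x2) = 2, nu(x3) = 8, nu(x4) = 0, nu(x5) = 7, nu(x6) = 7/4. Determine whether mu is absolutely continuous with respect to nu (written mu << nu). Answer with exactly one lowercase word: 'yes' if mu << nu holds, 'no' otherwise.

mu << nu means: every nu-null measurable set is also mu-null; equivalently, for every atom x, if nu({x}) = 0 then mu({x}) = 0.
Checking each atom:
  x1: nu = 0, mu = 0 -> consistent with mu << nu.
  x2: nu = 2 > 0 -> no constraint.
  x3: nu = 8 > 0 -> no constraint.
  x4: nu = 0, mu = 0 -> consistent with mu << nu.
  x5: nu = 7 > 0 -> no constraint.
  x6: nu = 7/4 > 0 -> no constraint.
No atom violates the condition. Therefore mu << nu.

yes


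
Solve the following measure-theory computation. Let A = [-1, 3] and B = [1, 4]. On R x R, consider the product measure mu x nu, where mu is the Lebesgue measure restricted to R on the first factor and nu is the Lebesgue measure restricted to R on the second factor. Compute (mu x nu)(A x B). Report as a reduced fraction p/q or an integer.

For a measurable rectangle A x B, the product measure satisfies
  (mu x nu)(A x B) = mu(A) * nu(B).
  mu(A) = 4.
  nu(B) = 3.
  (mu x nu)(A x B) = 4 * 3 = 12.

12


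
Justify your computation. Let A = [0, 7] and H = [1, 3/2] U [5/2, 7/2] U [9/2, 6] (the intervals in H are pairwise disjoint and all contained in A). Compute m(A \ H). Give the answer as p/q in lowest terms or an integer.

The ambient interval has length m(A) = 7 - 0 = 7.
Since the holes are disjoint and sit inside A, by finite additivity
  m(H) = sum_i (b_i - a_i), and m(A \ H) = m(A) - m(H).
Computing the hole measures:
  m(H_1) = 3/2 - 1 = 1/2.
  m(H_2) = 7/2 - 5/2 = 1.
  m(H_3) = 6 - 9/2 = 3/2.
Summed: m(H) = 1/2 + 1 + 3/2 = 3.
So m(A \ H) = 7 - 3 = 4.

4


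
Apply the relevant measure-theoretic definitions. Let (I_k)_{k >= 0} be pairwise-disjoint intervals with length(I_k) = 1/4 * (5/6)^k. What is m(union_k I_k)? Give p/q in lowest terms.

By countable additivity of the Lebesgue measure on pairwise disjoint measurable sets,
  m(union_{k >= 0} I_k) = sum_{k >= 0} m(I_k) = sum_{k >= 0} a * r^k,
  with a = 1/4 and r = 5/6.
Since 0 < r = 5/6 < 1, the geometric series converges:
  sum_{k >= 0} a * r^k = a / (1 - r).
  = 1/4 / (1 - 5/6)
  = 1/4 / (1/6)
  = 3/2.

3/2


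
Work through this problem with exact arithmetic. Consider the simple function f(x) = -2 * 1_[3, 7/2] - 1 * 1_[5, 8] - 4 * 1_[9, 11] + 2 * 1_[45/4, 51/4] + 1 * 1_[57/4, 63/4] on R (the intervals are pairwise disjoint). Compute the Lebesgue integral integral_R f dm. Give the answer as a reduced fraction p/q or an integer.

For a simple function f = sum_i c_i * 1_{A_i} with disjoint A_i,
  integral f dm = sum_i c_i * m(A_i).
Lengths of the A_i:
  m(A_1) = 7/2 - 3 = 1/2.
  m(A_2) = 8 - 5 = 3.
  m(A_3) = 11 - 9 = 2.
  m(A_4) = 51/4 - 45/4 = 3/2.
  m(A_5) = 63/4 - 57/4 = 3/2.
Contributions c_i * m(A_i):
  (-2) * (1/2) = -1.
  (-1) * (3) = -3.
  (-4) * (2) = -8.
  (2) * (3/2) = 3.
  (1) * (3/2) = 3/2.
Total: -1 - 3 - 8 + 3 + 3/2 = -15/2.

-15/2


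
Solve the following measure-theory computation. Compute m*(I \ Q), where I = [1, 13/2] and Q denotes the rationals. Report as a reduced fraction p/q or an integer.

The interval I = [1, 13/2] has m(I) = 13/2 - 1 = 11/2 (endpoints are measure-zero, so open/closed/half-open agree). Write I = (I cap Q) u (I \ Q). The rationals in I are countable, so m*(I cap Q) = 0 (cover each rational by intervals whose total length is arbitrarily small). By countable subadditivity m*(I) <= m*(I cap Q) + m*(I \ Q), hence m*(I \ Q) >= m(I) = 11/2. The reverse inequality m*(I \ Q) <= m*(I) = 11/2 is trivial since (I \ Q) is a subset of I. Therefore m*(I \ Q) = 11/2.

11/2


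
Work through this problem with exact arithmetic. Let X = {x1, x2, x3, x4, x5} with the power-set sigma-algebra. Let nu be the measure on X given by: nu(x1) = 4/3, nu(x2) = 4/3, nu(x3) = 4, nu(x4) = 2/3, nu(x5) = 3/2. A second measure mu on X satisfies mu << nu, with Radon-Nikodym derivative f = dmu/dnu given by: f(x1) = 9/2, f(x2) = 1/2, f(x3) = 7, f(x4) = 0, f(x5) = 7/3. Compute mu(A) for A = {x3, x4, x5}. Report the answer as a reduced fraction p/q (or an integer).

By the defining property of the Radon-Nikodym derivative, for every measurable set A,
  mu(A) = integral_A f dnu.
Since nu is a discrete measure concentrated on the atoms of X, the integral over A reduces to the sum
  mu(A) = sum_{x in A} f(x) * nu({x}).
Computing each term:
  x3: f(x3) * nu(x3) = 7 * 4 = 28.
  x4: f(x4) * nu(x4) = 0 * 2/3 = 0.
  x5: f(x5) * nu(x5) = 7/3 * 3/2 = 7/2.
Summing: mu(A) = 28 + 0 + 7/2 = 63/2.

63/2
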